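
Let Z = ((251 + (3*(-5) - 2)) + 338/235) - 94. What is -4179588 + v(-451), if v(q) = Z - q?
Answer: -982063957/235 ≈ -4.1790e+6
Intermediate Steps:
Z = 33238/235 (Z = ((251 + (-15 - 2)) + 338*(1/235)) - 94 = ((251 - 17) + 338/235) - 94 = (234 + 338/235) - 94 = 55328/235 - 94 = 33238/235 ≈ 141.44)
v(q) = 33238/235 - q
-4179588 + v(-451) = -4179588 + (33238/235 - 1*(-451)) = -4179588 + (33238/235 + 451) = -4179588 + 139223/235 = -982063957/235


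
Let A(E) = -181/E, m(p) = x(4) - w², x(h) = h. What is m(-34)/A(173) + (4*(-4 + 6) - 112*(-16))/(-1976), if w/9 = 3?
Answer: 30939250/44707 ≈ 692.04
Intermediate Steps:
w = 27 (w = 9*3 = 27)
m(p) = -725 (m(p) = 4 - 1*27² = 4 - 1*729 = 4 - 729 = -725)
m(-34)/A(173) + (4*(-4 + 6) - 112*(-16))/(-1976) = -725/((-181/173)) + (4*(-4 + 6) - 112*(-16))/(-1976) = -725/((-181*1/173)) + (4*2 + 1792)*(-1/1976) = -725/(-181/173) + (8 + 1792)*(-1/1976) = -725*(-173/181) + 1800*(-1/1976) = 125425/181 - 225/247 = 30939250/44707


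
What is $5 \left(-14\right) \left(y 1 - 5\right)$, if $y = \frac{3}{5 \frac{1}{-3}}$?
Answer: $476$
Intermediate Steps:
$y = - \frac{9}{5}$ ($y = \frac{3}{5 \left(- \frac{1}{3}\right)} = \frac{3}{- \frac{5}{3}} = 3 \left(- \frac{3}{5}\right) = - \frac{9}{5} \approx -1.8$)
$5 \left(-14\right) \left(y 1 - 5\right) = 5 \left(-14\right) \left(\left(- \frac{9}{5}\right) 1 - 5\right) = - 70 \left(- \frac{9}{5} - 5\right) = \left(-70\right) \left(- \frac{34}{5}\right) = 476$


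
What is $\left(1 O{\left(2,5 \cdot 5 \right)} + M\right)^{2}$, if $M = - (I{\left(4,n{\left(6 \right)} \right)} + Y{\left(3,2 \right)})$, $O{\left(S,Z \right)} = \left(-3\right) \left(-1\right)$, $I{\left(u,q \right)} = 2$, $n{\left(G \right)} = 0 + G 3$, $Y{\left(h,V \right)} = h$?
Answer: $4$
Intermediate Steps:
$n{\left(G \right)} = 3 G$ ($n{\left(G \right)} = 0 + 3 G = 3 G$)
$O{\left(S,Z \right)} = 3$
$M = -5$ ($M = - (2 + 3) = \left(-1\right) 5 = -5$)
$\left(1 O{\left(2,5 \cdot 5 \right)} + M\right)^{2} = \left(1 \cdot 3 - 5\right)^{2} = \left(3 - 5\right)^{2} = \left(-2\right)^{2} = 4$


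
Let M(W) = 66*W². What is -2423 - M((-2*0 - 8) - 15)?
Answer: -37337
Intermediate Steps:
-2423 - M((-2*0 - 8) - 15) = -2423 - 66*((-2*0 - 8) - 15)² = -2423 - 66*((0 - 8) - 15)² = -2423 - 66*(-8 - 15)² = -2423 - 66*(-23)² = -2423 - 66*529 = -2423 - 1*34914 = -2423 - 34914 = -37337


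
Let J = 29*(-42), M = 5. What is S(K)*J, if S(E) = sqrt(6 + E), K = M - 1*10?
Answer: -1218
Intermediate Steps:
K = -5 (K = 5 - 1*10 = 5 - 10 = -5)
J = -1218
S(K)*J = sqrt(6 - 5)*(-1218) = sqrt(1)*(-1218) = 1*(-1218) = -1218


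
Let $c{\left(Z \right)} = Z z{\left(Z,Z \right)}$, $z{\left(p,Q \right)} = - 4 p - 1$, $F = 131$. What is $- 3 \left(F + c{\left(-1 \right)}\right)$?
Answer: $-384$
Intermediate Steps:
$z{\left(p,Q \right)} = -1 - 4 p$
$c{\left(Z \right)} = Z \left(-1 - 4 Z\right)$
$- 3 \left(F + c{\left(-1 \right)}\right) = - 3 \left(131 - - (1 + 4 \left(-1\right))\right) = - 3 \left(131 - - (1 - 4)\right) = - 3 \left(131 - \left(-1\right) \left(-3\right)\right) = - 3 \left(131 - 3\right) = \left(-3\right) 128 = -384$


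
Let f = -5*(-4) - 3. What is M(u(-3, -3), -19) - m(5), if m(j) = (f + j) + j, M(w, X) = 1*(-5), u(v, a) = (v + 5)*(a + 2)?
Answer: -32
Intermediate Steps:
u(v, a) = (2 + a)*(5 + v) (u(v, a) = (5 + v)*(2 + a) = (2 + a)*(5 + v))
M(w, X) = -5
f = 17 (f = 20 - 3 = 17)
m(j) = 17 + 2*j (m(j) = (17 + j) + j = 17 + 2*j)
M(u(-3, -3), -19) - m(5) = -5 - (17 + 2*5) = -5 - (17 + 10) = -5 - 1*27 = -5 - 27 = -32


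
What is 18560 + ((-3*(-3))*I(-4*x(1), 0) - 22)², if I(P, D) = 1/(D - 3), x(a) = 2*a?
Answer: 19185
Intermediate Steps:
I(P, D) = 1/(-3 + D)
18560 + ((-3*(-3))*I(-4*x(1), 0) - 22)² = 18560 + ((-3*(-3))/(-3 + 0) - 22)² = 18560 + (9/(-3) - 22)² = 18560 + (9*(-⅓) - 22)² = 18560 + (-3 - 22)² = 18560 + (-25)² = 18560 + 625 = 19185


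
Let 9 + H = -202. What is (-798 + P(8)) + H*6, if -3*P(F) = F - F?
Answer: -2064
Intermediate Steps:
H = -211 (H = -9 - 202 = -211)
P(F) = 0 (P(F) = -(F - F)/3 = -⅓*0 = 0)
(-798 + P(8)) + H*6 = (-798 + 0) - 211*6 = -798 - 1266 = -2064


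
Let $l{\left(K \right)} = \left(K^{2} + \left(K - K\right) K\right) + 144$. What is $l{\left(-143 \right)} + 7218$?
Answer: $27811$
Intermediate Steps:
$l{\left(K \right)} = 144 + K^{2}$ ($l{\left(K \right)} = \left(K^{2} + 0 K\right) + 144 = \left(K^{2} + 0\right) + 144 = K^{2} + 144 = 144 + K^{2}$)
$l{\left(-143 \right)} + 7218 = \left(144 + \left(-143\right)^{2}\right) + 7218 = \left(144 + 20449\right) + 7218 = 20593 + 7218 = 27811$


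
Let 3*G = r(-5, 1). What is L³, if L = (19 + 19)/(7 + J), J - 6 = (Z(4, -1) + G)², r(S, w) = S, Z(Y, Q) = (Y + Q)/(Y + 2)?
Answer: 2560108032/138188413 ≈ 18.526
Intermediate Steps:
Z(Y, Q) = (Q + Y)/(2 + Y)
G = -5/3 (G = (⅓)*(-5) = -5/3 ≈ -1.6667)
J = 265/36 (J = 6 + ((-1 + 4)/(2 + 4) - 5/3)² = 6 + (3/6 - 5/3)² = 6 + ((⅙)*3 - 5/3)² = 6 + (½ - 5/3)² = 6 + (-7/6)² = 6 + 49/36 = 265/36 ≈ 7.3611)
L = 1368/517 (L = (19 + 19)/(7 + 265/36) = 38/(517/36) = 38*(36/517) = 1368/517 ≈ 2.6460)
L³ = (1368/517)³ = 2560108032/138188413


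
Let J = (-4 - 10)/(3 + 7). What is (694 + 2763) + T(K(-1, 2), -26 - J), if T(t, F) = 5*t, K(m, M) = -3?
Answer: 3442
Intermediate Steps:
J = -7/5 (J = -14/10 = -14*⅒ = -7/5 ≈ -1.4000)
(694 + 2763) + T(K(-1, 2), -26 - J) = (694 + 2763) + 5*(-3) = 3457 - 15 = 3442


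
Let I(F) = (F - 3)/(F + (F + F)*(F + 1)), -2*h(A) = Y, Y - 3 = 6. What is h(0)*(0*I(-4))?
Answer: 0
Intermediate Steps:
Y = 9 (Y = 3 + 6 = 9)
h(A) = -9/2 (h(A) = -½*9 = -9/2)
I(F) = (-3 + F)/(F + 2*F*(1 + F)) (I(F) = (-3 + F)/(F + (2*F)*(1 + F)) = (-3 + F)/(F + 2*F*(1 + F)))
h(0)*(0*I(-4)) = -0*(-3 - 4)/((-4)*(3 + 2*(-4))) = -0*(-¼*(-7)/(3 - 8)) = -0*(-¼*(-7)/(-5)) = -0*(-¼*(-⅕)*(-7)) = -0*(-7)/20 = -9/2*0 = 0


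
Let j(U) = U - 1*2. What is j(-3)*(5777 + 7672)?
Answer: -67245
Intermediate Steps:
j(U) = -2 + U (j(U) = U - 2 = -2 + U)
j(-3)*(5777 + 7672) = (-2 - 3)*(5777 + 7672) = -5*13449 = -67245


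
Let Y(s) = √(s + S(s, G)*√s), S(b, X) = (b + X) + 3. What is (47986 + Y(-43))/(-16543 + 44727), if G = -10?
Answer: 23993/14092 + √(-43 - 50*I*√43)/28184 ≈ 1.703 - 0.00048499*I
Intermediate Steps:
S(b, X) = 3 + X + b (S(b, X) = (X + b) + 3 = 3 + X + b)
Y(s) = √(s + √s*(-7 + s)) (Y(s) = √(s + (3 - 10 + s)*√s) = √(s + (-7 + s)*√s) = √(s + √s*(-7 + s)))
(47986 + Y(-43))/(-16543 + 44727) = (47986 + √(-43 + √(-43)*(-7 - 43)))/(-16543 + 44727) = (47986 + √(-43 + (I*√43)*(-50)))/28184 = (47986 + √(-43 - 50*I*√43))*(1/28184) = 23993/14092 + √(-43 - 50*I*√43)/28184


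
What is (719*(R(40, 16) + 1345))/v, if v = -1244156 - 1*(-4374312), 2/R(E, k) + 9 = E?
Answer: 29980143/97034836 ≈ 0.30896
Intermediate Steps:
R(E, k) = 2/(-9 + E)
v = 3130156 (v = -1244156 + 4374312 = 3130156)
(719*(R(40, 16) + 1345))/v = (719*(2/(-9 + 40) + 1345))/3130156 = (719*(2/31 + 1345))*(1/3130156) = (719*(41697/31))*(1/3130156) = (29980143/31)*(1/3130156) = 29980143/97034836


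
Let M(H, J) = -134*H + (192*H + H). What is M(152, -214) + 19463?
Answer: 28431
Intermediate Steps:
M(H, J) = 59*H (M(H, J) = -134*H + 193*H = 59*H)
M(152, -214) + 19463 = 59*152 + 19463 = 8968 + 19463 = 28431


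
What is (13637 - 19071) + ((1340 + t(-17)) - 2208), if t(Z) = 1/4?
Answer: -25207/4 ≈ -6301.8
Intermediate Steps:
t(Z) = ¼
(13637 - 19071) + ((1340 + t(-17)) - 2208) = (13637 - 19071) + ((1340 + ¼) - 2208) = -5434 + (5361/4 - 2208) = -5434 - 3471/4 = -25207/4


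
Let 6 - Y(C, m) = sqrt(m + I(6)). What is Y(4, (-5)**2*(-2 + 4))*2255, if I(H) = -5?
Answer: 13530 - 6765*sqrt(5) ≈ -1597.0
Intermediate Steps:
Y(C, m) = 6 - sqrt(-5 + m) (Y(C, m) = 6 - sqrt(m - 5) = 6 - sqrt(-5 + m))
Y(4, (-5)**2*(-2 + 4))*2255 = (6 - sqrt(-5 + (-5)**2*(-2 + 4)))*2255 = (6 - sqrt(-5 + 25*2))*2255 = (6 - sqrt(-5 + 50))*2255 = (6 - sqrt(45))*2255 = (6 - 3*sqrt(5))*2255 = 13530 - 6765*sqrt(5)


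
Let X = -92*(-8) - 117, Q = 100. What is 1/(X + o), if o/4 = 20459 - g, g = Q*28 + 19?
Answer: 1/71179 ≈ 1.4049e-5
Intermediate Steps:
g = 2819 (g = 100*28 + 19 = 2800 + 19 = 2819)
X = 619 (X = 736 - 117 = 619)
o = 70560 (o = 4*(20459 - 1*2819) = 4*(20459 - 2819) = 4*17640 = 70560)
1/(X + o) = 1/(619 + 70560) = 1/71179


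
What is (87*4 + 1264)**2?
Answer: 2598544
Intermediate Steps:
(87*4 + 1264)**2 = (348 + 1264)**2 = 1612**2 = 2598544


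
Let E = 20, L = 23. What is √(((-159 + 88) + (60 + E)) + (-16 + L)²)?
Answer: √58 ≈ 7.6158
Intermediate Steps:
√(((-159 + 88) + (60 + E)) + (-16 + L)²) = √(((-159 + 88) + (60 + 20)) + (-16 + 23)²) = √((-71 + 80) + 7²) = √(9 + 49) = √58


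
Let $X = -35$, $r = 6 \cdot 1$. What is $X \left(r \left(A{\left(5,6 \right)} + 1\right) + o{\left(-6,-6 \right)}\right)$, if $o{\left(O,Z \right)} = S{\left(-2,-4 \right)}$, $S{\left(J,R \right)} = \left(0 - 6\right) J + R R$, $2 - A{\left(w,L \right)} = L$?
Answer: $-350$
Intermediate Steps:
$r = 6$
$A{\left(w,L \right)} = 2 - L$
$S{\left(J,R \right)} = R^{2} - 6 J$ ($S{\left(J,R \right)} = \left(0 - 6\right) J + R^{2} = - 6 J + R^{2} = R^{2} - 6 J$)
$o{\left(O,Z \right)} = 28$ ($o{\left(O,Z \right)} = \left(-4\right)^{2} - -12 = 16 + 12 = 28$)
$X \left(r \left(A{\left(5,6 \right)} + 1\right) + o{\left(-6,-6 \right)}\right) = - 35 \left(6 \left(\left(2 - 6\right) + 1\right) + 28\right) = - 35 \left(6 \left(-4 + 1\right) + 28\right) = - 35 \left(6 \left(-3\right) + 28\right) = - 35 \left(-18 + 28\right) = \left(-35\right) 10 = -350$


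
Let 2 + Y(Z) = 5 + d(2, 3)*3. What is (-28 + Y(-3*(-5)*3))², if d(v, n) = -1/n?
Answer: 676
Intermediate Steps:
Y(Z) = 2 (Y(Z) = -2 + (5 - 1/3*3) = -2 + (5 - 1*⅓*3) = -2 + (5 - ⅓*3) = -2 + (5 - 1) = -2 + 4 = 2)
(-28 + Y(-3*(-5)*3))² = (-28 + 2)² = (-26)² = 676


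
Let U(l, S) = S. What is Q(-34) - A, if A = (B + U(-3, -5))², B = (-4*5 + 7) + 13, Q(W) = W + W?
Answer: -93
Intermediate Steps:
Q(W) = 2*W
B = 0 (B = (-20 + 7) + 13 = -13 + 13 = 0)
A = 25 (A = (0 - 5)² = (-5)² = 25)
Q(-34) - A = 2*(-34) - 1*25 = -68 - 25 = -93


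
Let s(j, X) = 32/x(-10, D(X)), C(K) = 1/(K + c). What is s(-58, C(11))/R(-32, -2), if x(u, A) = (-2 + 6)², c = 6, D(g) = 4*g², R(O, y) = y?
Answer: -1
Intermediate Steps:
x(u, A) = 16 (x(u, A) = 4² = 16)
C(K) = 1/(6 + K) (C(K) = 1/(K + 6) = 1/(6 + K))
s(j, X) = 2 (s(j, X) = 32/16 = 32*(1/16) = 2)
s(-58, C(11))/R(-32, -2) = 2/(-2) = 2*(-½) = -1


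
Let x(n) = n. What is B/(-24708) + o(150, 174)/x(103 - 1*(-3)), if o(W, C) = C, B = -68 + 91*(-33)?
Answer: 2312359/1309524 ≈ 1.7658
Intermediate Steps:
B = -3071 (B = -68 - 3003 = -3071)
B/(-24708) + o(150, 174)/x(103 - 1*(-3)) = -3071/(-24708) + 174/(103 - 1*(-3)) = -3071*(-1/24708) + 174/(103 + 3) = 3071/24708 + 174/106 = 3071/24708 + 174*(1/106) = 3071/24708 + 87/53 = 2312359/1309524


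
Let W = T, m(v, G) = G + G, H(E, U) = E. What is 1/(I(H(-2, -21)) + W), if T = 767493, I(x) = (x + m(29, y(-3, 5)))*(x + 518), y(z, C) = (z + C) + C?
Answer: 1/773685 ≈ 1.2925e-6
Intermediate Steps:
y(z, C) = z + 2*C (y(z, C) = (C + z) + C = z + 2*C)
m(v, G) = 2*G
I(x) = (14 + x)*(518 + x) (I(x) = (x + 2*(-3 + 2*5))*(x + 518) = (x + 2*(-3 + 10))*(518 + x) = (x + 2*7)*(518 + x) = (x + 14)*(518 + x) = (14 + x)*(518 + x))
W = 767493
1/(I(H(-2, -21)) + W) = 1/((7252 + (-2)² + 532*(-2)) + 767493) = 1/((7252 + 4 - 1064) + 767493) = 1/(6192 + 767493) = 1/773685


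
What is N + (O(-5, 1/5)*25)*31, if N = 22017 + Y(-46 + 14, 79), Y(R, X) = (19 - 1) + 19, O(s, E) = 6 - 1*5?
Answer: 22829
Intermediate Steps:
O(s, E) = 1 (O(s, E) = 6 - 5 = 1)
Y(R, X) = 37 (Y(R, X) = 18 + 19 = 37)
N = 22054 (N = 22017 + 37 = 22054)
N + (O(-5, 1/5)*25)*31 = 22054 + (1*25)*31 = 22054 + 25*31 = 22054 + 775 = 22829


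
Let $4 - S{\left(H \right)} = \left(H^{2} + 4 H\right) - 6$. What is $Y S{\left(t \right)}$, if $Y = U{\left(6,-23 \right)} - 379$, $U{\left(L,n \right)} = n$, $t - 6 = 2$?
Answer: $34572$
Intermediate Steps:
$t = 8$ ($t = 6 + 2 = 8$)
$S{\left(H \right)} = 10 - H^{2} - 4 H$ ($S{\left(H \right)} = 4 - \left(\left(H^{2} + 4 H\right) - 6\right) = 4 - \left(-6 + H^{2} + 4 H\right) = 10 - H^{2} - 4 H$)
$Y = -402$ ($Y = -23 - 379 = -402$)
$Y S{\left(t \right)} = - 402 \left(10 - 8^{2} - 32\right) = - 402 \left(10 - 64 - 32\right) = \left(-402\right) \left(-86\right) = 34572$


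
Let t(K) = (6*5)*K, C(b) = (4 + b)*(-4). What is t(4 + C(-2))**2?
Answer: 14400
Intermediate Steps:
C(b) = -16 - 4*b
t(K) = 30*K
t(4 + C(-2))**2 = (30*(4 + (-16 - 4*(-2))))**2 = (30*(4 + (-16 + 8)))**2 = (30*(4 - 8))**2 = (30*(-4))**2 = (-120)**2 = 14400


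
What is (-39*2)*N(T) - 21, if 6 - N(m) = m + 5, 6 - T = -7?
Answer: 915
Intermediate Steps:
T = 13 (T = 6 - 1*(-7) = 6 + 7 = 13)
N(m) = 1 - m (N(m) = 6 - (m + 5) = 6 - (5 + m) = 6 + (-5 - m) = 1 - m)
(-39*2)*N(T) - 21 = (-39*2)*(1 - 1*13) - 21 = (-13*6)*(1 - 13) - 21 = -78*(-12) - 21 = 936 - 21 = 915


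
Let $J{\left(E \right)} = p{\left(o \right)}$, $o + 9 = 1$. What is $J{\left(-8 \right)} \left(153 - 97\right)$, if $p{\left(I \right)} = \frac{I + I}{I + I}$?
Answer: $56$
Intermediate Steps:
$o = -8$ ($o = -9 + 1 = -8$)
$p{\left(I \right)} = 1$ ($p{\left(I \right)} = \frac{2 I}{2 I} = 2 I \frac{1}{2 I} = 1$)
$J{\left(E \right)} = 1$
$J{\left(-8 \right)} \left(153 - 97\right) = 1 \left(153 - 97\right) = 1 \cdot 56 = 56$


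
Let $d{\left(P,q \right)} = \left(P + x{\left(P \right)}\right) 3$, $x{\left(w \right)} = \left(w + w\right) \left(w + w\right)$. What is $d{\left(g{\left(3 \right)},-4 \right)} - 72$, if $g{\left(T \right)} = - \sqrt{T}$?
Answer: $-36 - 3 \sqrt{3} \approx -41.196$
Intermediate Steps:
$x{\left(w \right)} = 4 w^{2}$ ($x{\left(w \right)} = 2 w 2 w = 4 w^{2}$)
$d{\left(P,q \right)} = 3 P + 12 P^{2}$ ($d{\left(P,q \right)} = \left(P + 4 P^{2}\right) 3 = 3 P + 12 P^{2}$)
$d{\left(g{\left(3 \right)},-4 \right)} - 72 = 3 \left(- \sqrt{3}\right) \left(1 + 4 \left(- \sqrt{3}\right)\right) - 72 = 3 \left(- \sqrt{3}\right) \left(1 - 4 \sqrt{3}\right) - 72 = - 3 \sqrt{3} \left(1 - 4 \sqrt{3}\right) - 72 = -72 - 3 \sqrt{3} \left(1 - 4 \sqrt{3}\right)$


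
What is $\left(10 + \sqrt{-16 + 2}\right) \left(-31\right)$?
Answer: $-310 - 31 i \sqrt{14} \approx -310.0 - 115.99 i$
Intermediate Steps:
$\left(10 + \sqrt{-16 + 2}\right) \left(-31\right) = \left(10 + \sqrt{-14}\right) \left(-31\right) = \left(10 + i \sqrt{14}\right) \left(-31\right) = -310 - 31 i \sqrt{14}$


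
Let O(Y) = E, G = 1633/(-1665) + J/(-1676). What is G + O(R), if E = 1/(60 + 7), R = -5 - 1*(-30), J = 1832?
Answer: -96237764/46741545 ≈ -2.0589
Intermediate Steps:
G = -1446797/697635 (G = 1633/(-1665) + 1832/(-1676) = 1633*(-1/1665) + 1832*(-1/1676) = -1633/1665 - 458/419 = -1446797/697635 ≈ -2.0739)
R = 25 (R = -5 + 30 = 25)
E = 1/67 ≈ 0.014925
O(Y) = 1/67
G + O(R) = -1446797/697635 + 1/67 = -96237764/46741545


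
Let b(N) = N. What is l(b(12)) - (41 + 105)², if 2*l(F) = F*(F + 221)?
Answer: -19918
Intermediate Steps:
l(F) = F*(221 + F)/2 (l(F) = (F*(F + 221))/2 = (F*(221 + F))/2 = F*(221 + F)/2)
l(b(12)) - (41 + 105)² = (½)*12*(221 + 12) - (41 + 105)² = (½)*12*233 - 1*146² = 1398 - 1*21316 = 1398 - 21316 = -19918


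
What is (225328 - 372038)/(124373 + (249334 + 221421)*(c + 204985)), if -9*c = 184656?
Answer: -220065/130258801192 ≈ -1.6894e-6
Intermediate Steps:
c = -61552/3 (c = -⅑*184656 = -61552/3 ≈ -20517.)
(225328 - 372038)/(124373 + (249334 + 221421)*(c + 204985)) = (225328 - 372038)/(124373 + (249334 + 221421)*(-61552/3 + 204985)) = -146710/(124373 + 470755*(553403/3)) = -146710/(124373 + 260517229265/3) = -146710/260517602384/3 = -146710*3/260517602384 = -220065/130258801192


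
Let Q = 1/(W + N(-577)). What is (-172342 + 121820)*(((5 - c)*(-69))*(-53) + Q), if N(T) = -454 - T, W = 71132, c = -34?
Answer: -513434971474052/71255 ≈ -7.2056e+9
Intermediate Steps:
Q = 1/71255 (Q = 1/(71132 + (-454 - 1*(-577))) = 1/(71132 + (-454 + 577)) = 1/(71132 + 123) = 1/71255 ≈ 1.4034e-5)
(-172342 + 121820)*(((5 - c)*(-69))*(-53) + Q) = (-172342 + 121820)*(((5 - 1*(-34))*(-69))*(-53) + 1/71255) = -50522*(((5 + 34)*(-69))*(-53) + 1/71255) = -50522*((39*(-69))*(-53) + 1/71255) = -50522*(-2691*(-53) + 1/71255) = -50522*(142623 + 1/71255) = -50522*10162601866/71255 = -513434971474052/71255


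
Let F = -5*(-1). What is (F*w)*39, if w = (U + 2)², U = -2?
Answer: 0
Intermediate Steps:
F = 5
w = 0 (w = (-2 + 2)² = 0² = 0)
(F*w)*39 = (5*0)*39 = 0*39 = 0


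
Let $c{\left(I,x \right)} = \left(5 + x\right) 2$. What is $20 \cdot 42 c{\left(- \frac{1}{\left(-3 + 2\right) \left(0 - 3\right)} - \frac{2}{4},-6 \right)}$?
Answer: $-1680$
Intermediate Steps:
$c{\left(I,x \right)} = 10 + 2 x$
$20 \cdot 42 c{\left(- \frac{1}{\left(-3 + 2\right) \left(0 - 3\right)} - \frac{2}{4},-6 \right)} = 20 \cdot 42 \left(10 + 2 \left(-6\right)\right) = 840 \left(10 - 12\right) = 840 \left(-2\right) = -1680$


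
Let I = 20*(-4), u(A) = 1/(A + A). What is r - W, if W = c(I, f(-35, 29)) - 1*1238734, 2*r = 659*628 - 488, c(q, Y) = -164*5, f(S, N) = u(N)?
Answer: 1446236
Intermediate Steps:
u(A) = 1/(2*A)
f(S, N) = 1/(2*N)
I = -80
c(q, Y) = -820
r = 206682 (r = (659*628 - 488)/2 = (413852 - 488)/2 = (1/2)*413364 = 206682)
W = -1239554 (W = -820 - 1*1238734 = -820 - 1238734 = -1239554)
r - W = 206682 - 1*(-1239554) = 206682 + 1239554 = 1446236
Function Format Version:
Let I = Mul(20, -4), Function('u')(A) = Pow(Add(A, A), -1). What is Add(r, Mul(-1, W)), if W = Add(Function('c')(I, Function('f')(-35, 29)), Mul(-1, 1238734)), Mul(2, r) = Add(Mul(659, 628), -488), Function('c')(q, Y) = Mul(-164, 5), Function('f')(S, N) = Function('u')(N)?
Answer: 1446236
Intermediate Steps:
Function('u')(A) = Mul(Rational(1, 2), Pow(A, -1)) (Function('u')(A) = Pow(Mul(2, A), -1) = Mul(Rational(1, 2), Pow(A, -1)))
Function('f')(S, N) = Mul(Rational(1, 2), Pow(N, -1))
I = -80
Function('c')(q, Y) = -820
r = 206682 (r = Mul(Rational(1, 2), Add(Mul(659, 628), -488)) = Mul(Rational(1, 2), Add(413852, -488)) = Mul(Rational(1, 2), 413364) = 206682)
W = -1239554 (W = Add(-820, Mul(-1, 1238734)) = Add(-820, -1238734) = -1239554)
Add(r, Mul(-1, W)) = Add(206682, Mul(-1, -1239554)) = Add(206682, 1239554) = 1446236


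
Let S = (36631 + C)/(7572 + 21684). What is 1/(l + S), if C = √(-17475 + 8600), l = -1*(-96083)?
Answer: 20559952989006/1975487705852275379 - 36570*I*√355/1975487705852275379 ≈ 1.0408e-5 - 3.4879e-13*I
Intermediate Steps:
l = 96083
C = 5*I*√355 (C = √(-8875) = 5*I*√355 ≈ 94.207*I)
S = 36631/29256 + 5*I*√355/29256 (S = (36631 + 5*I*√355)/(7572 + 21684) = (36631 + 5*I*√355)/29256 = (36631 + 5*I*√355)*(1/29256) = 36631/29256 + 5*I*√355/29256 ≈ 1.2521 + 0.0032201*I)
1/(l + S) = 1/(96083 + (36631/29256 + 5*I*√355/29256)) = 1/(2811040879/29256 + 5*I*√355/29256)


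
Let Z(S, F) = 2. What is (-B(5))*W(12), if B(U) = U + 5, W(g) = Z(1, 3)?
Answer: -20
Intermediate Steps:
W(g) = 2
B(U) = 5 + U
(-B(5))*W(12) = -(5 + 5)*2 = -1*10*2 = -10*2 = -20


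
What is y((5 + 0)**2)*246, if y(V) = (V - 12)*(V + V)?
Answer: 159900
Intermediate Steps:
y(V) = 2*V*(-12 + V) (y(V) = (-12 + V)*(2*V) = 2*V*(-12 + V))
y((5 + 0)**2)*246 = (2*(5 + 0)**2*(-12 + (5 + 0)**2))*246 = (2*5**2*(-12 + 5**2))*246 = (2*25*(-12 + 25))*246 = (2*25*13)*246 = 650*246 = 159900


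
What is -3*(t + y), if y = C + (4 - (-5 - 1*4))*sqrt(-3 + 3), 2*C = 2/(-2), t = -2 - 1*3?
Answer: 33/2 ≈ 16.500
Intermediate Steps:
t = -5 (t = -2 - 3 = -5)
C = -1/2 (C = (2/(-2))/2 = (2*(-1/2))/2 = (1/2)*(-1) = -1/2 ≈ -0.50000)
y = -1/2 (y = -1/2 + (4 - (-5 - 1*4))*sqrt(-3 + 3) = -1/2 + (4 - (-5 - 4))*sqrt(0) = -1/2 + (4 - 1*(-9))*0 = -1/2 + (4 + 9)*0 = -1/2 + 13*0 = -1/2 + 0 = -1/2 ≈ -0.50000)
-3*(t + y) = -3*(-5 - 1/2) = -3*(-11/2) = 33/2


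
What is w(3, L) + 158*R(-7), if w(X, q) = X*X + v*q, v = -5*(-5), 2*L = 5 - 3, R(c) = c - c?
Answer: 34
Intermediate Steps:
R(c) = 0
L = 1 (L = (5 - 3)/2 = (½)*2 = 1)
v = 25
w(X, q) = X² + 25*q (w(X, q) = X*X + 25*q = X² + 25*q)
w(3, L) + 158*R(-7) = (3² + 25*1) + 158*0 = (9 + 25) + 0 = 34 + 0 = 34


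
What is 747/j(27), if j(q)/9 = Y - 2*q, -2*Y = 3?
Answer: -166/111 ≈ -1.4955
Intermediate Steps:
Y = -3/2 (Y = -½*3 = -3/2 ≈ -1.5000)
j(q) = -27/2 - 18*q (j(q) = 9*(-3/2 - 2*q) = -27/2 - 18*q)
747/j(27) = 747/(-27/2 - 18*27) = 747/(-27/2 - 486) = 747/(-999/2) = 747*(-2/999) = -166/111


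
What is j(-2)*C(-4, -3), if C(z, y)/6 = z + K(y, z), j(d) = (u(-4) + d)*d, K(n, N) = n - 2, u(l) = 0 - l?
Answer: 216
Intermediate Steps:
u(l) = -l
K(n, N) = -2 + n
j(d) = d*(4 + d) (j(d) = (-1*(-4) + d)*d = (4 + d)*d = d*(4 + d))
C(z, y) = -12 + 6*y + 6*z (C(z, y) = 6*(z + (-2 + y)) = 6*(-2 + y + z) = -12 + 6*y + 6*z)
j(-2)*C(-4, -3) = (-2*(4 - 2))*(-12 + 6*(-3) + 6*(-4)) = (-2*2)*(-12 - 18 - 24) = -4*(-54) = 216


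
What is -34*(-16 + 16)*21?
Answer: 0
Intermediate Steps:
-34*(-16 + 16)*21 = -34*0*21 = 0*21 = 0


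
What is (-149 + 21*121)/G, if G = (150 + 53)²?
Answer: 2392/41209 ≈ 0.058046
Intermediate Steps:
G = 41209 (G = 203² = 41209)
(-149 + 21*121)/G = (-149 + 21*121)/41209 = (-149 + 2541)*(1/41209) = 2392*(1/41209) = 2392/41209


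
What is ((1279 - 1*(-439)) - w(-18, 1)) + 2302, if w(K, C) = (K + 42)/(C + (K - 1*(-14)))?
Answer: 4028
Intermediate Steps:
w(K, C) = (42 + K)/(14 + C + K) (w(K, C) = (42 + K)/(C + (K + 14)) = (42 + K)/(C + (14 + K)) = (42 + K)/(14 + C + K))
((1279 - 1*(-439)) - w(-18, 1)) + 2302 = ((1279 - 1*(-439)) - (42 - 18)/(14 + 1 - 18)) + 2302 = ((1279 + 439) - 24/(-3)) + 2302 = (1718 - (-1)*24/3) + 2302 = (1718 - 1*(-8)) + 2302 = (1718 + 8) + 2302 = 1726 + 2302 = 4028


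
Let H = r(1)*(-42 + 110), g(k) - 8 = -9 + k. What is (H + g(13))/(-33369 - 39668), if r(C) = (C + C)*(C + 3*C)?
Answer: -556/73037 ≈ -0.0076126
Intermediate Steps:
g(k) = -1 + k (g(k) = 8 + (-9 + k) = -1 + k)
r(C) = 8*C**2 (r(C) = (2*C)*(4*C) = 8*C**2)
H = 544 (H = (8*1**2)*(-42 + 110) = (8*1)*68 = 8*68 = 544)
(H + g(13))/(-33369 - 39668) = (544 + (-1 + 13))/(-33369 - 39668) = (544 + 12)/(-73037) = 556*(-1/73037) = -556/73037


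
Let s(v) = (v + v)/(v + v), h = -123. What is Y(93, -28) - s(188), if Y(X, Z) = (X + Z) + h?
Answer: -59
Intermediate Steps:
Y(X, Z) = -123 + X + Z (Y(X, Z) = (X + Z) - 123 = -123 + X + Z)
s(v) = 1 (s(v) = (2*v)/((2*v)) = (2*v)*(1/(2*v)) = 1)
Y(93, -28) - s(188) = (-123 + 93 - 28) - 1*1 = -58 - 1 = -59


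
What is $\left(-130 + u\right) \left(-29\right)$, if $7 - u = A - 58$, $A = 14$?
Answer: $2291$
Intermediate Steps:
$u = 51$ ($u = 7 - \left(14 - 58\right) = 7 - -44 = 7 + 44 = 51$)
$\left(-130 + u\right) \left(-29\right) = \left(-130 + 51\right) \left(-29\right) = \left(-79\right) \left(-29\right) = 2291$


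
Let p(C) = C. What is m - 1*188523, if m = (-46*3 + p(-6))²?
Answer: -167787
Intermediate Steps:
m = 20736 (m = (-46*3 - 6)² = (-138 - 6)² = (-144)² = 20736)
m - 1*188523 = 20736 - 1*188523 = 20736 - 188523 = -167787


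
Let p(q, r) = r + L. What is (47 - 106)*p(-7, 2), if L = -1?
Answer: -59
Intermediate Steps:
p(q, r) = -1 + r (p(q, r) = r - 1 = -1 + r)
(47 - 106)*p(-7, 2) = (47 - 106)*(-1 + 2) = -59*1 = -59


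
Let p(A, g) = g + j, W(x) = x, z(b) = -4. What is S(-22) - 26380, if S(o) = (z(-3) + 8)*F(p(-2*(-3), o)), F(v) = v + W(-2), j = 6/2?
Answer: -26464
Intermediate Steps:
j = 3 (j = 6*(½) = 3)
p(A, g) = 3 + g (p(A, g) = g + 3 = 3 + g)
F(v) = -2 + v (F(v) = v - 2 = -2 + v)
S(o) = 4 + 4*o (S(o) = (-4 + 8)*(-2 + (3 + o)) = 4*(1 + o) = 4 + 4*o)
S(-22) - 26380 = (4 + 4*(-22)) - 26380 = (4 - 88) - 26380 = -84 - 26380 = -26464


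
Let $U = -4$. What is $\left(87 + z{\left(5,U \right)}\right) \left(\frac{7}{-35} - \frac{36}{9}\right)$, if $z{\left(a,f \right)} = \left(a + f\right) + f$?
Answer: $- \frac{1764}{5} \approx -352.8$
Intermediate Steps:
$z{\left(a,f \right)} = a + 2 f$
$\left(87 + z{\left(5,U \right)}\right) \left(\frac{7}{-35} - \frac{36}{9}\right) = \left(87 + \left(5 + 2 \left(-4\right)\right)\right) \left(\frac{7}{-35} - \frac{36}{9}\right) = \left(87 + \left(5 - 8\right)\right) \left(7 \left(- \frac{1}{35}\right) - 4\right) = \left(87 - 3\right) \left(- \frac{1}{5} - 4\right) = 84 \left(- \frac{21}{5}\right) = - \frac{1764}{5}$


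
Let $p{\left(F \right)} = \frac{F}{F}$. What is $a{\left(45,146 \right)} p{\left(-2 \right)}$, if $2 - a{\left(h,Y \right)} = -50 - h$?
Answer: $97$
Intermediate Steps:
$a{\left(h,Y \right)} = 52 + h$ ($a{\left(h,Y \right)} = 2 - \left(-50 - h\right) = 2 + \left(50 + h\right) = 52 + h$)
$p{\left(F \right)} = 1$
$a{\left(45,146 \right)} p{\left(-2 \right)} = \left(52 + 45\right) 1 = 97 \cdot 1 = 97$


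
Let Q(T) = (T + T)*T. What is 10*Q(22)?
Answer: 9680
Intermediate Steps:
Q(T) = 2*T**2 (Q(T) = (2*T)*T = 2*T**2)
10*Q(22) = 10*(2*22**2) = 10*(2*484) = 10*968 = 9680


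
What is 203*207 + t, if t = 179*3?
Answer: 42558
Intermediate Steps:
t = 537
203*207 + t = 203*207 + 537 = 42021 + 537 = 42558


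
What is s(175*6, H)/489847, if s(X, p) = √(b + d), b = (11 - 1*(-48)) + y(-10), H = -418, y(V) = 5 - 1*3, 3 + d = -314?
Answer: 16*I/489847 ≈ 3.2663e-5*I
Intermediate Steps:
d = -317 (d = -3 - 314 = -317)
y(V) = 2 (y(V) = 5 - 3 = 2)
b = 61 (b = (11 - 1*(-48)) + 2 = (11 + 48) + 2 = 59 + 2 = 61)
s(X, p) = 16*I (s(X, p) = √(61 - 317) = √(-256) = 16*I)
s(175*6, H)/489847 = (16*I)/489847 = (16*I)*(1/489847) = 16*I/489847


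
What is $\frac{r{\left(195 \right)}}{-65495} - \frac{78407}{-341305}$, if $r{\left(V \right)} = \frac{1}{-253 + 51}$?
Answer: $\frac{207464833447}{903092347390} \approx 0.22973$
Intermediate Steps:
$r{\left(V \right)} = - \frac{1}{202}$ ($r{\left(V \right)} = \frac{1}{-202} = - \frac{1}{202}$)
$\frac{r{\left(195 \right)}}{-65495} - \frac{78407}{-341305} = - \frac{1}{202 \left(-65495\right)} - \frac{78407}{-341305} = \left(- \frac{1}{202}\right) \left(- \frac{1}{65495}\right) - - \frac{78407}{341305} = \frac{1}{13229990} + \frac{78407}{341305} = \frac{207464833447}{903092347390}$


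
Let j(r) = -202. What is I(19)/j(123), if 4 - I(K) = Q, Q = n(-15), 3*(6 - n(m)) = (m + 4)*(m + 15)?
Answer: 1/101 ≈ 0.0099010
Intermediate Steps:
n(m) = 6 - (4 + m)*(15 + m)/3 (n(m) = 6 - (m + 4)*(m + 15)/3 = 6 - (4 + m)*(15 + m)/3)
Q = 6 (Q = -14 - 19/3*(-15) - 1/3*(-15)**2 = -14 + 95 - 1/3*225 = -14 + 95 - 75 = 6)
I(K) = -2 (I(K) = 4 - 1*6 = 4 - 6 = -2)
I(19)/j(123) = -2/(-202) = -2*(-1/202) = 1/101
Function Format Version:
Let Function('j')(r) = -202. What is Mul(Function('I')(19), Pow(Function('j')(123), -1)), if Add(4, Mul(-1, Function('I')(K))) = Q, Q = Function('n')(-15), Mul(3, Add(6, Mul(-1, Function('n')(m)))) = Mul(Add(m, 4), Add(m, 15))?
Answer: Rational(1, 101) ≈ 0.0099010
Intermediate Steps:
Function('n')(m) = Add(6, Mul(Rational(-1, 3), Add(4, m), Add(15, m))) (Function('n')(m) = Add(6, Mul(Rational(-1, 3), Mul(Add(m, 4), Add(m, 15)))) = Add(6, Mul(Rational(-1, 3), Mul(Add(4, m), Add(15, m)))) = Add(6, Mul(Rational(-1, 3), Add(4, m), Add(15, m))))
Q = 6 (Q = Add(-14, Mul(Rational(-19, 3), -15), Mul(Rational(-1, 3), Pow(-15, 2))) = Add(-14, 95, Mul(Rational(-1, 3), 225)) = Add(-14, 95, -75) = 6)
Function('I')(K) = -2 (Function('I')(K) = Add(4, Mul(-1, 6)) = Add(4, -6) = -2)
Mul(Function('I')(19), Pow(Function('j')(123), -1)) = Mul(-2, Pow(-202, -1)) = Mul(-2, Rational(-1, 202)) = Rational(1, 101)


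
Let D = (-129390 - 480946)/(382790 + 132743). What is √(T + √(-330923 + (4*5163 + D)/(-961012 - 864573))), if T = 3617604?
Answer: √(22123095495256636296516 + 78201023*I*√2023726582796466196471)/78201023 ≈ 1902.0 + 0.15122*I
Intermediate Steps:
D = -610336/515533 ≈ -1.1839
√(T + √(-330923 + (4*5163 + D)/(-961012 - 864573))) = √(3617604 + √(-330923 + (4*5163 - 610336/515533)/(-961012 - 864573))) = √(3617604 + √(-330923 + (20652 - 610336/515533)/(-1825585))) = √(3617604 + √(-330923 + (10646177180/515533)*(-1/1825585))) = √(3617604 + √(-330923 - 2129235436/188229862361)) = √(3617604 + √(-62289592871324639/188229862361)) = √(3617604 + I*√2023726582796466196471/78201023)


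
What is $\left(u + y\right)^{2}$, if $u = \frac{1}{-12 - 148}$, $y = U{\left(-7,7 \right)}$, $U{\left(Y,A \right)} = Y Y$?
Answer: $\frac{61449921}{25600} \approx 2400.4$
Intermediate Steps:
$U{\left(Y,A \right)} = Y^{2}$
$y = 49$ ($y = \left(-7\right)^{2} = 49$)
$u = - \frac{1}{160}$ ($u = \frac{1}{-160} = - \frac{1}{160} \approx -0.00625$)
$\left(u + y\right)^{2} = \left(- \frac{1}{160} + 49\right)^{2} = \left(\frac{7839}{160}\right)^{2} = \frac{61449921}{25600}$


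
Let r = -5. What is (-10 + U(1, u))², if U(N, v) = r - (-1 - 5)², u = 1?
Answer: 2601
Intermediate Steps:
U(N, v) = -41 (U(N, v) = -5 - (-1 - 5)² = -5 - 1*(-6)² = -5 - 1*36 = -5 - 36 = -41)
(-10 + U(1, u))² = (-10 - 41)² = (-51)² = 2601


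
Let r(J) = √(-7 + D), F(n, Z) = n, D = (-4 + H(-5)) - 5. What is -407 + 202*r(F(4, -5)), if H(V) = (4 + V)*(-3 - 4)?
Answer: -407 + 606*I ≈ -407.0 + 606.0*I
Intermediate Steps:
H(V) = -28 - 7*V (H(V) = (4 + V)*(-7) = -28 - 7*V)
D = -2 (D = (-4 + (-28 - 7*(-5))) - 5 = (-4 + (-28 + 35)) - 5 = (-4 + 7) - 5 = 3 - 5 = -2)
r(J) = 3*I (r(J) = √(-7 - 2) = √(-9) = 3*I)
-407 + 202*r(F(4, -5)) = -407 + 202*(3*I) = -407 + 606*I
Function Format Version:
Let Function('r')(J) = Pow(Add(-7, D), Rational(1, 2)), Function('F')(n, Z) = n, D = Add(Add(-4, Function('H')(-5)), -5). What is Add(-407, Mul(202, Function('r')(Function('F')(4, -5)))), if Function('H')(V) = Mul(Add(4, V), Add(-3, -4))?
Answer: Add(-407, Mul(606, I)) ≈ Add(-407.00, Mul(606.00, I))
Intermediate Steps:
Function('H')(V) = Add(-28, Mul(-7, V)) (Function('H')(V) = Mul(Add(4, V), -7) = Add(-28, Mul(-7, V)))
D = -2 (D = Add(Add(-4, Add(-28, Mul(-7, -5))), -5) = Add(Add(-4, Add(-28, 35)), -5) = Add(Add(-4, 7), -5) = Add(3, -5) = -2)
Function('r')(J) = Mul(3, I) (Function('r')(J) = Pow(Add(-7, -2), Rational(1, 2)) = Pow(-9, Rational(1, 2)) = Mul(3, I))
Add(-407, Mul(202, Function('r')(Function('F')(4, -5)))) = Add(-407, Mul(202, Mul(3, I))) = Add(-407, Mul(606, I))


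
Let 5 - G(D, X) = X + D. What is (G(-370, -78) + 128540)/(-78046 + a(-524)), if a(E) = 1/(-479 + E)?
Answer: -129379979/78280139 ≈ -1.6528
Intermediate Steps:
G(D, X) = 5 - D - X (G(D, X) = 5 - (X + D) = 5 - (D + X) = 5 + (-D - X) = 5 - D - X)
(G(-370, -78) + 128540)/(-78046 + a(-524)) = ((5 - 1*(-370) - 1*(-78)) + 128540)/(-78046 + 1/(-479 - 524)) = ((5 + 370 + 78) + 128540)/(-78046 + 1/(-1003)) = (453 + 128540)/(-78046 - 1/1003) = 128993/(-78280139/1003) = 128993*(-1003/78280139) = -129379979/78280139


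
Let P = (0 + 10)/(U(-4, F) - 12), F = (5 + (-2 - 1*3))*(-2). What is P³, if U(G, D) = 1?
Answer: -1000/1331 ≈ -0.75132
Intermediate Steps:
F = 0 (F = (5 + (-2 - 3))*(-2) = (5 - 5)*(-2) = 0*(-2) = 0)
P = -10/11 (P = (0 + 10)/(1 - 12) = 10/(-11) = 10*(-1/11) = -10/11 ≈ -0.90909)
P³ = (-10/11)³ = -1000/1331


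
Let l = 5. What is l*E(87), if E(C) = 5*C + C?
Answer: 2610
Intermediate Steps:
E(C) = 6*C
l*E(87) = 5*(6*87) = 5*522 = 2610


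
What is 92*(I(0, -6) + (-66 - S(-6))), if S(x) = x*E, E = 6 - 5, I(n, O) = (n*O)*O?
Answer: -5520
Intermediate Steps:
I(n, O) = n*O² (I(n, O) = (O*n)*O = n*O²)
E = 1
S(x) = x (S(x) = x*1 = x)
92*(I(0, -6) + (-66 - S(-6))) = 92*(0*(-6)² + (-66 - 1*(-6))) = 92*(0*36 + (-66 + 6)) = 92*(0 - 60) = 92*(-60) = -5520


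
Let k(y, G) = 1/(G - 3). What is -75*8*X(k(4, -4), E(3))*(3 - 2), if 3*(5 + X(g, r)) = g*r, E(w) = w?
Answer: 21600/7 ≈ 3085.7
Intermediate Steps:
k(y, G) = 1/(-3 + G)
X(g, r) = -5 + g*r/3 (X(g, r) = -5 + (g*r)/3 = -5 + g*r/3)
-75*8*X(k(4, -4), E(3))*(3 - 2) = -75*8*(-5 + (1/3)*3/(-3 - 4))*(3 - 2) = -75*8*(-5 + (1/3)*3/(-7)) = -75*8*(-5 + (1/3)*(-1/7)*3) = -75*8*(-5 - 1/7) = -75*8*(-36/7) = -(-21600)/7 = -75*(-288/7) = 21600/7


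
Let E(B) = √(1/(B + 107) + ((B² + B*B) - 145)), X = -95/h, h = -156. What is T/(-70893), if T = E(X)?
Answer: -I*√989254903011838/185652603396 ≈ -0.00016942*I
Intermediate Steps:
X = 95/156 (X = -95/(-156) = -95*(-1/156) = 95/156 ≈ 0.60897)
E(B) = √(-145 + 1/(107 + B) + 2*B²) (E(B) = √(1/(107 + B) + ((B² + B²) - 145)) = √(1/(107 + B) + (2*B² - 145)) = √(1/(107 + B) + (-145 + 2*B²)) = √(-145 + 1/(107 + B) + 2*B²))
T = I*√989254903011838/2618772 (T = √((1 + (-145 + 2*(95/156)²)*(107 + 95/156))/(107 + 95/156)) = √((1 + (-145 + 2*(9025/24336))*(16787/156))/(16787/156)) = √(156*(1 + (-145 + 9025/12168)*(16787/156))/16787) = √(156*(1 - 1755335/12168*16787/156)/16787) = √(156*(1 - 29466808645/1898208)/16787) = √((156/16787)*(-29464910437/1898208)) = √(-29464910437/204264216) = I*√989254903011838/2618772 ≈ 12.01*I)
T/(-70893) = (I*√989254903011838/2618772)/(-70893) = (I*√989254903011838/2618772)*(-1/70893) = -I*√989254903011838/185652603396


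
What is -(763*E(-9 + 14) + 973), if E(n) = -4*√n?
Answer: -973 + 3052*√5 ≈ 5851.5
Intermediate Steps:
-(763*E(-9 + 14) + 973) = -(763*(-4*√(-9 + 14)) + 973) = -(763*(-4*√5) + 973) = -(-3052*√5 + 973) = -(973 - 3052*√5) = -973 + 3052*√5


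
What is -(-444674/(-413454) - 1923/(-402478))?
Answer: -89883287107/83203069506 ≈ -1.0803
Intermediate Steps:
-(-444674/(-413454) - 1923/(-402478)) = -(-444674*(-1/413454) - 1923*(-1/402478)) = -(222337/206727 + 1923/402478) = -1*89883287107/83203069506 = -89883287107/83203069506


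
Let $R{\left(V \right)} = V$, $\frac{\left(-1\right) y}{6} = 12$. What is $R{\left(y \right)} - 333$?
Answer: $-405$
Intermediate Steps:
$y = -72$ ($y = \left(-6\right) 12 = -72$)
$R{\left(y \right)} - 333 = -72 - 333 = -405$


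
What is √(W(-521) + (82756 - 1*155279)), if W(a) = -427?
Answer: 5*I*√2918 ≈ 270.09*I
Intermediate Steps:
√(W(-521) + (82756 - 1*155279)) = √(-427 + (82756 - 1*155279)) = √(-427 + (82756 - 155279)) = √(-427 - 72523) = √(-72950) = 5*I*√2918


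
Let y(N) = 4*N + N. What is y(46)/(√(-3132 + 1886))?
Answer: -115*I*√1246/623 ≈ -6.5158*I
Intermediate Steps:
y(N) = 5*N
y(46)/(√(-3132 + 1886)) = (5*46)/(√(-3132 + 1886)) = 230/(√(-1246)) = 230/((I*√1246)) = 230*(-I*√1246/1246) = -115*I*√1246/623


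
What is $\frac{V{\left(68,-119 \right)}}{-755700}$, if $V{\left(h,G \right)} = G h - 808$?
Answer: $\frac{89}{7557} \approx 0.011777$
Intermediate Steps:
$V{\left(h,G \right)} = -808 + G h$
$\frac{V{\left(68,-119 \right)}}{-755700} = \frac{-808 - 8092}{-755700} = \left(-808 - 8092\right) \left(- \frac{1}{755700}\right) = \left(-8900\right) \left(- \frac{1}{755700}\right) = \frac{89}{7557}$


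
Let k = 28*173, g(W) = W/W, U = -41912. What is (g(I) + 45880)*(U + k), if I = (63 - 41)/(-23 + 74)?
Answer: -1700716908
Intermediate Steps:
I = 22/51 ≈ 0.43137
g(W) = 1
k = 4844
(g(I) + 45880)*(U + k) = (1 + 45880)*(-41912 + 4844) = 45881*(-37068) = -1700716908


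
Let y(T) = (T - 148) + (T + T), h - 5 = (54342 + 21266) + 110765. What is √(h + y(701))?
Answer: √188333 ≈ 433.97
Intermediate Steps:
h = 186378 (h = 5 + ((54342 + 21266) + 110765) = 5 + (75608 + 110765) = 5 + 186373 = 186378)
y(T) = -148 + 3*T (y(T) = (-148 + T) + 2*T = -148 + 3*T)
√(h + y(701)) = √(186378 + (-148 + 3*701)) = √(186378 + (-148 + 2103)) = √(186378 + 1955) = √188333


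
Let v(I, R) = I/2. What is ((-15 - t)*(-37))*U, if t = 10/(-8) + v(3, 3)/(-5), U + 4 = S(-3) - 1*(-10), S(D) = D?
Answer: 29859/20 ≈ 1492.9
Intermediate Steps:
v(I, R) = I/2 (v(I, R) = I*(½) = I/2)
U = 3 (U = -4 + (-3 - 1*(-10)) = -4 + (-3 + 10) = -4 + 7 = 3)
t = -31/20 (t = 10/(-8) + ((½)*3)/(-5) = 10*(-⅛) + (3/2)*(-⅕) = -5/4 - 3/10 = -31/20 ≈ -1.5500)
((-15 - t)*(-37))*U = ((-15 - 1*(-31/20))*(-37))*3 = ((-15 + 31/20)*(-37))*3 = -269/20*(-37)*3 = (9953/20)*3 = 29859/20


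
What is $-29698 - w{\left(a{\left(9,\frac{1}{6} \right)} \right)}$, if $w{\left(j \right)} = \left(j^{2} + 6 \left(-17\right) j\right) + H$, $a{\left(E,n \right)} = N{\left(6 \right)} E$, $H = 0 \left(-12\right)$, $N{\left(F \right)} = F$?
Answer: $-27106$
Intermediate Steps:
$H = 0$
$a{\left(E,n \right)} = 6 E$
$w{\left(j \right)} = j^{2} - 102 j$ ($w{\left(j \right)} = \left(j^{2} + 6 \left(-17\right) j\right) + 0 = \left(j^{2} - 102 j\right) + 0 = j^{2} - 102 j$)
$-29698 - w{\left(a{\left(9,\frac{1}{6} \right)} \right)} = -29698 - 6 \cdot 9 \left(-102 + 6 \cdot 9\right) = -29698 - 54 \left(-102 + 54\right) = -29698 - 54 \left(-48\right) = -29698 - -2592 = -29698 + 2592 = -27106$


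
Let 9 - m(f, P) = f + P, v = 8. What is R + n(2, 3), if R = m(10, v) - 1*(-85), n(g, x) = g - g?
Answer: 76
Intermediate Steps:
m(f, P) = 9 - P - f (m(f, P) = 9 - (f + P) = 9 - (P + f) = 9 + (-P - f) = 9 - P - f)
n(g, x) = 0
R = 76 (R = (9 - 1*8 - 1*10) - 1*(-85) = (9 - 8 - 10) + 85 = -9 + 85 = 76)
R + n(2, 3) = 76 + 0 = 76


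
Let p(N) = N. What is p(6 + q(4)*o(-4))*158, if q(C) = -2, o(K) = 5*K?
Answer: 7268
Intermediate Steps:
p(6 + q(4)*o(-4))*158 = (6 - 10*(-4))*158 = (6 - 2*(-20))*158 = (6 + 40)*158 = 46*158 = 7268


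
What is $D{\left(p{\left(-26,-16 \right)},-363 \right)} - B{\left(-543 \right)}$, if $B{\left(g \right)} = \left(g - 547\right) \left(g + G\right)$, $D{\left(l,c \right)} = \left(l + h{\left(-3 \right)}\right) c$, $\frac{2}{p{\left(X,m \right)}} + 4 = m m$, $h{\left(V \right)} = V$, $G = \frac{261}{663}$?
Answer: $- \frac{5479673123}{9282} \approx -5.9036 \cdot 10^{5}$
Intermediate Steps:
$G = \frac{87}{221}$ ($G = 261 \cdot \frac{1}{663} = \frac{87}{221} \approx 0.39367$)
$p{\left(X,m \right)} = \frac{2}{-4 + m^{2}}$ ($p{\left(X,m \right)} = \frac{2}{-4 + m m} = \frac{2}{-4 + m^{2}}$)
$D{\left(l,c \right)} = c \left(-3 + l\right)$ ($D{\left(l,c \right)} = \left(l - 3\right) c = \left(-3 + l\right) c = c \left(-3 + l\right)$)
$B{\left(g \right)} = \left(-547 + g\right) \left(\frac{87}{221} + g\right)$ ($B{\left(g \right)} = \left(g - 547\right) \left(g + \frac{87}{221}\right) = \left(-547 + g\right) \left(\frac{87}{221} + g\right)$)
$D{\left(p{\left(-26,-16 \right)},-363 \right)} - B{\left(-543 \right)} = - 363 \left(-3 + \frac{2}{-4 + \left(-16\right)^{2}}\right) - \left(- \frac{47589}{221} + \left(-543\right)^{2} - - \frac{65594400}{221}\right) = - 363 \left(-3 + \frac{2}{-4 + 256}\right) - \left(- \frac{47589}{221} + 294849 + \frac{65594400}{221}\right) = - 363 \left(-3 + \frac{2}{252}\right) - \frac{130708440}{221} = - 363 \left(-3 + 2 \cdot \frac{1}{252}\right) - \frac{130708440}{221} = - 363 \left(-3 + \frac{1}{126}\right) - \frac{130708440}{221} = \left(-363\right) \left(- \frac{377}{126}\right) - \frac{130708440}{221} = \frac{45617}{42} - \frac{130708440}{221} = - \frac{5479673123}{9282}$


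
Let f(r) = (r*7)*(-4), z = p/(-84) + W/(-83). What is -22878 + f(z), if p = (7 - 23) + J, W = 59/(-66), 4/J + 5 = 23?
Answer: -564102658/24651 ≈ -22884.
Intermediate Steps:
J = 2/9 (J = 4/(-5 + 23) = 4/18 = 4*(1/18) = 2/9 ≈ 0.22222)
W = -59/66 (W = 59*(-1/66) = -59/66 ≈ -0.89394)
p = -142/9 (p = (7 - 23) + 2/9 = -16 + 2/9 = -142/9 ≈ -15.778)
z = 34270/172557 (z = -142/9/(-84) - 59/66/(-83) = -142/9*(-1/84) - 59/66*(-1/83) = 71/378 + 59/5478 = 34270/172557 ≈ 0.19860)
f(r) = -28*r (f(r) = (7*r)*(-4) = -28*r)
-22878 + f(z) = -22878 - 28*34270/172557 = -22878 - 137080/24651 = -564102658/24651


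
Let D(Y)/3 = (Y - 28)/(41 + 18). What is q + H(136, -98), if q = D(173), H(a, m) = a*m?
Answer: -785917/59 ≈ -13321.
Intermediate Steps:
D(Y) = -84/59 + 3*Y/59 (D(Y) = 3*((Y - 28)/(41 + 18)) = 3*((-28 + Y)/59) = 3*((-28 + Y)*(1/59)) = 3*(-28/59 + Y/59) = -84/59 + 3*Y/59)
q = 435/59 (q = -84/59 + (3/59)*173 = -84/59 + 519/59 = 435/59 ≈ 7.3729)
q + H(136, -98) = 435/59 + 136*(-98) = 435/59 - 13328 = -785917/59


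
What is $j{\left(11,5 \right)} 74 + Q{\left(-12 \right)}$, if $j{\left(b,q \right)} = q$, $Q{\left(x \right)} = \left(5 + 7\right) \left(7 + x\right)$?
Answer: $310$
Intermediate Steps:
$Q{\left(x \right)} = 84 + 12 x$ ($Q{\left(x \right)} = 12 \left(7 + x\right) = 84 + 12 x$)
$j{\left(11,5 \right)} 74 + Q{\left(-12 \right)} = 5 \cdot 74 + \left(84 + 12 \left(-12\right)\right) = 370 + \left(84 - 144\right) = 370 - 60 = 310$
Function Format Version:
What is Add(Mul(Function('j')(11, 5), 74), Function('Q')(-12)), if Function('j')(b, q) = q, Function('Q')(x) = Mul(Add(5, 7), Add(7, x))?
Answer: 310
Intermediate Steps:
Function('Q')(x) = Add(84, Mul(12, x)) (Function('Q')(x) = Mul(12, Add(7, x)) = Add(84, Mul(12, x)))
Add(Mul(Function('j')(11, 5), 74), Function('Q')(-12)) = Add(Mul(5, 74), Add(84, Mul(12, -12))) = Add(370, Add(84, -144)) = Add(370, -60) = 310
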